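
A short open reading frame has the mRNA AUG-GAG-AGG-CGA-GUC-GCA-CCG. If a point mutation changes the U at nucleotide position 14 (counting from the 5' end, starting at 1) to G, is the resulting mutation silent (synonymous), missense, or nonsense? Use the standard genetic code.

missense

Position 14 falls in codon 5: GUC → Val.
After the substitution the codon is GGC → Gly.
Val ≠ Gly, so this is a missense mutation.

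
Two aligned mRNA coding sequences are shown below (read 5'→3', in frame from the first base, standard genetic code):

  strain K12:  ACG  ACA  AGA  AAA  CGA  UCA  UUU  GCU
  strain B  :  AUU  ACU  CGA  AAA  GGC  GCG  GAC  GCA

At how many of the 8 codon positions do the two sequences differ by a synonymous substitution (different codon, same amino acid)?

3

Codon 1: ACG Thr / AUU Ile — nonsynonymous.
Codon 2: ACA Thr / ACU Thr — synonymous.
Codon 3: AGA Arg / CGA Arg — synonymous.
Codon 4: AAA Lys / AAA Lys — identical.
Codon 5: CGA Arg / GGC Gly — nonsynonymous.
Codon 6: UCA Ser / GCG Ala — nonsynonymous.
Codon 7: UUU Phe / GAC Asp — nonsynonymous.
Codon 8: GCU Ala / GCA Ala — synonymous.
Synonymous differences: 3.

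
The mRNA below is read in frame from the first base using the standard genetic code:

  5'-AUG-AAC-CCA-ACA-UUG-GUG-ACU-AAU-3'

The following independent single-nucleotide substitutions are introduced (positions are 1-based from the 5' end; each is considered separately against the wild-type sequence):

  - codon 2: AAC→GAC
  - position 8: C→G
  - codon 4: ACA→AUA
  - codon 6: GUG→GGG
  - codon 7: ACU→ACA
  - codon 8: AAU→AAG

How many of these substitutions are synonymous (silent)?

Codon 2: AAC (Asn) → GAC (Asp) — missense.
Codon 3: CCA (Pro) → CGA (Arg) — missense.
Codon 4: ACA (Thr) → AUA (Ile) — missense.
Codon 6: GUG (Val) → GGG (Gly) — missense.
Codon 7: ACU (Thr) → ACA (Thr) — synonymous.
Codon 8: AAU (Asn) → AAG (Lys) — missense.
Synonymous: 1 of 6.

1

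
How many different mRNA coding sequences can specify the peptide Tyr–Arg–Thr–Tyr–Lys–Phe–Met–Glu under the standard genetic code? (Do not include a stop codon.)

768

Tyr: 2 codons.
Arg: 6 codons.
Thr: 4 codons.
Tyr: 2 codons.
Lys: 2 codons.
Phe: 2 codons.
Met: 1 codon.
Glu: 2 codons.
2 × 6 × 4 × 2 × 2 × 2 × 1 × 2 = 768.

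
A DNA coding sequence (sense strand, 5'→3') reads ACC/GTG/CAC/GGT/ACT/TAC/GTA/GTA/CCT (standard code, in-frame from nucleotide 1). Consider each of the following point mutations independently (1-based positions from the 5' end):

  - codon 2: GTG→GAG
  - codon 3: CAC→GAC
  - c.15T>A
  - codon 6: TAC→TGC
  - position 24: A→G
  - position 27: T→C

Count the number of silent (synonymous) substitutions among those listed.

3

Codon 2: GTG (Val) → GAG (Glu) — missense.
Codon 3: CAC (His) → GAC (Asp) — missense.
Codon 5: ACT (Thr) → ACA (Thr) — synonymous.
Codon 6: TAC (Tyr) → TGC (Cys) — missense.
Codon 8: GTA (Val) → GTG (Val) — synonymous.
Codon 9: CCT (Pro) → CCC (Pro) — synonymous.
Synonymous: 3 of 6.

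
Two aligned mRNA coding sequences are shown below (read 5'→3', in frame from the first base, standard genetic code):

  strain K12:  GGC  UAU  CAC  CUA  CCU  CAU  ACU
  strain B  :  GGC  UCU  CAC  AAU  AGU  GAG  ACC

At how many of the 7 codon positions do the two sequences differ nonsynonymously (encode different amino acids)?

Codon 1: GGC Gly / GGC Gly — identical.
Codon 2: UAU Tyr / UCU Ser — nonsynonymous.
Codon 3: CAC His / CAC His — identical.
Codon 4: CUA Leu / AAU Asn — nonsynonymous.
Codon 5: CCU Pro / AGU Ser — nonsynonymous.
Codon 6: CAU His / GAG Glu — nonsynonymous.
Codon 7: ACU Thr / ACC Thr — synonymous.
Nonsynonymous differences: 4.

4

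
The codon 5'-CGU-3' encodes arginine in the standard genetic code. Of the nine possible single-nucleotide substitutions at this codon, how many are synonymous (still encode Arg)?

3

Position 1: none → 0 synonymous.
Position 2: none → 0 synonymous.
Position 3: CGC, CGA, CGG → 3 synonymous.
Total: 0 + 0 + 3 = 3.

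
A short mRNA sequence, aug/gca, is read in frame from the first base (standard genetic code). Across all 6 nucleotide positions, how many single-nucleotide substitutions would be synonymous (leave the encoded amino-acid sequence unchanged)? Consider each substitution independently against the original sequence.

Codon 1 (AUG, Met): 0 synonymous substitutions.
Codon 2 (GCA, Ala): 3 synonymous substitutions.
Total: 0 + 3 = 3.

3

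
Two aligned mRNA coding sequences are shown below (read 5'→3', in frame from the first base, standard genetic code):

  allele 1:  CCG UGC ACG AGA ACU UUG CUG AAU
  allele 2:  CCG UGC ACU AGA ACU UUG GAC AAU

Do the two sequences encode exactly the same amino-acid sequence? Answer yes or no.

no

Codon 1: CCG Pro / CCG Pro — identical.
Codon 2: UGC Cys / UGC Cys — identical.
Codon 3: ACG Thr / ACU Thr — synonymous.
Codon 4: AGA Arg / AGA Arg — identical.
Codon 5: ACU Thr / ACU Thr — identical.
Codon 6: UUG Leu / UUG Leu — identical.
Codon 7: CUG Leu / GAC Asp — nonsynonymous.
Codon 8: AAU Asn / AAU Asn — identical.
Nonsynonymous differences: 1 → different protein.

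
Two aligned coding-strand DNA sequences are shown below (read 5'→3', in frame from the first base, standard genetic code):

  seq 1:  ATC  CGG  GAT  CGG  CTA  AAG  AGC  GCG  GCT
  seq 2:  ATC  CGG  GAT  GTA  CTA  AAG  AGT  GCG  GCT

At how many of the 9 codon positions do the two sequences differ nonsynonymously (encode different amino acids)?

Codon 1: ATC Ile / ATC Ile — identical.
Codon 2: CGG Arg / CGG Arg — identical.
Codon 3: GAT Asp / GAT Asp — identical.
Codon 4: CGG Arg / GTA Val — nonsynonymous.
Codon 5: CTA Leu / CTA Leu — identical.
Codon 6: AAG Lys / AAG Lys — identical.
Codon 7: AGC Ser / AGT Ser — synonymous.
Codon 8: GCG Ala / GCG Ala — identical.
Codon 9: GCT Ala / GCT Ala — identical.
Nonsynonymous differences: 1.

1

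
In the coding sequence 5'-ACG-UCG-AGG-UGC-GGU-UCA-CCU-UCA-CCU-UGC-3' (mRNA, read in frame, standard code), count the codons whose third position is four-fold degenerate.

Codon 1 ACG (Thr): third position 4-fold.
Codon 2 UCG (Ser): third position 4-fold.
Codon 3 AGG (Arg): third position 2-fold.
Codon 4 UGC (Cys): third position 2-fold.
Codon 5 GGU (Gly): third position 4-fold.
Codon 6 UCA (Ser): third position 4-fold.
Codon 7 CCU (Pro): third position 4-fold.
Codon 8 UCA (Ser): third position 4-fold.
Codon 9 CCU (Pro): third position 4-fold.
Codon 10 UGC (Cys): third position 2-fold.
Four-fold degenerate third positions: 7.

7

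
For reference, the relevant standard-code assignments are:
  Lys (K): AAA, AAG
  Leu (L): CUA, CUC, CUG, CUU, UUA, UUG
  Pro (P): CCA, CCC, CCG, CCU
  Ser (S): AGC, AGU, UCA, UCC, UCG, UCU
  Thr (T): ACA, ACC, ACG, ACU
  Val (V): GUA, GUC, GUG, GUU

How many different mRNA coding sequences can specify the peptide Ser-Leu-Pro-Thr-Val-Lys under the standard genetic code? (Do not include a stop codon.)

4608

Ser: 6 codons.
Leu: 6 codons.
Pro: 4 codons.
Thr: 4 codons.
Val: 4 codons.
Lys: 2 codons.
6 × 6 × 4 × 4 × 4 × 2 = 4608.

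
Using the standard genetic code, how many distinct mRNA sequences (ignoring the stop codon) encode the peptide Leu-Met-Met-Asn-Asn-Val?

Leu: 6 codons.
Met: 1 codon.
Met: 1 codon.
Asn: 2 codons.
Asn: 2 codons.
Val: 4 codons.
6 × 1 × 1 × 2 × 2 × 4 = 96.

96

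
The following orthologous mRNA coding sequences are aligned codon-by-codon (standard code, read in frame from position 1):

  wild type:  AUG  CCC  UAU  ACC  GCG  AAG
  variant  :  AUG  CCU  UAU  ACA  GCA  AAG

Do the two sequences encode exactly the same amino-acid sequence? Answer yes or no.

yes

Codon 1: AUG Met / AUG Met — identical.
Codon 2: CCC Pro / CCU Pro — synonymous.
Codon 3: UAU Tyr / UAU Tyr — identical.
Codon 4: ACC Thr / ACA Thr — synonymous.
Codon 5: GCG Ala / GCA Ala — synonymous.
Codon 6: AAG Lys / AAG Lys — identical.
Nonsynonymous differences: 0 → same protein.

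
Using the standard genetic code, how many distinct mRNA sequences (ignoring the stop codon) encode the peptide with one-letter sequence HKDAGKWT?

1024

His: 2 codons.
Lys: 2 codons.
Asp: 2 codons.
Ala: 4 codons.
Gly: 4 codons.
Lys: 2 codons.
Trp: 1 codon.
Thr: 4 codons.
2 × 2 × 2 × 4 × 4 × 2 × 1 × 4 = 1024.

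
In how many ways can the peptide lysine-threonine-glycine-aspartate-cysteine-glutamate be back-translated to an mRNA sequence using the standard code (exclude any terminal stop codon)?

256

Lys: 2 codons.
Thr: 4 codons.
Gly: 4 codons.
Asp: 2 codons.
Cys: 2 codons.
Glu: 2 codons.
2 × 4 × 4 × 2 × 2 × 2 = 256.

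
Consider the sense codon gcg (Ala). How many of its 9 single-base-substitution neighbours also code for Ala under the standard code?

Position 1: none → 0 synonymous.
Position 2: none → 0 synonymous.
Position 3: GCU, GCC, GCA → 3 synonymous.
Total: 0 + 0 + 3 = 3.

3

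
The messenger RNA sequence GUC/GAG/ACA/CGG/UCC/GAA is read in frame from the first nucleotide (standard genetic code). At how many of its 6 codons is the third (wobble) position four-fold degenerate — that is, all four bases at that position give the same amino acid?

4

Codon 1 GUC (Val): third position 4-fold.
Codon 2 GAG (Glu): third position 2-fold.
Codon 3 ACA (Thr): third position 4-fold.
Codon 4 CGG (Arg): third position 4-fold.
Codon 5 UCC (Ser): third position 4-fold.
Codon 6 GAA (Glu): third position 2-fold.
Four-fold degenerate third positions: 4.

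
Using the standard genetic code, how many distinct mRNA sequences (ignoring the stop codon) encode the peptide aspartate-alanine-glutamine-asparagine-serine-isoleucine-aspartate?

Asp: 2 codons.
Ala: 4 codons.
Gln: 2 codons.
Asn: 2 codons.
Ser: 6 codons.
Ile: 3 codons.
Asp: 2 codons.
2 × 4 × 2 × 2 × 6 × 3 × 2 = 1152.

1152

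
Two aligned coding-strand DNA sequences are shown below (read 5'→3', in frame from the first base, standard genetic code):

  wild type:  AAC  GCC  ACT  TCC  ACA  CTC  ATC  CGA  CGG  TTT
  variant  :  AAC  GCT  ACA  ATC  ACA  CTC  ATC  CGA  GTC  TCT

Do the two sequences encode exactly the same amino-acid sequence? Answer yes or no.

no

Codon 1: AAC Asn / AAC Asn — identical.
Codon 2: GCC Ala / GCT Ala — synonymous.
Codon 3: ACT Thr / ACA Thr — synonymous.
Codon 4: TCC Ser / ATC Ile — nonsynonymous.
Codon 5: ACA Thr / ACA Thr — identical.
Codon 6: CTC Leu / CTC Leu — identical.
Codon 7: ATC Ile / ATC Ile — identical.
Codon 8: CGA Arg / CGA Arg — identical.
Codon 9: CGG Arg / GTC Val — nonsynonymous.
Codon 10: TTT Phe / TCT Ser — nonsynonymous.
Nonsynonymous differences: 3 → different protein.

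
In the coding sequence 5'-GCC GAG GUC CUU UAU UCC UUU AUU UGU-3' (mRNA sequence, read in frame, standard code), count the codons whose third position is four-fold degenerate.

4

Codon 1 GCC (Ala): third position 4-fold.
Codon 2 GAG (Glu): third position 2-fold.
Codon 3 GUC (Val): third position 4-fold.
Codon 4 CUU (Leu): third position 4-fold.
Codon 5 UAU (Tyr): third position 2-fold.
Codon 6 UCC (Ser): third position 4-fold.
Codon 7 UUU (Phe): third position 2-fold.
Codon 8 AUU (Ile): third position 3-fold.
Codon 9 UGU (Cys): third position 2-fold.
Four-fold degenerate third positions: 4.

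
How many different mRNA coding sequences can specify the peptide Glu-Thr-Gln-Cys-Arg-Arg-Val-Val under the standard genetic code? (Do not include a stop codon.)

Glu: 2 codons.
Thr: 4 codons.
Gln: 2 codons.
Cys: 2 codons.
Arg: 6 codons.
Arg: 6 codons.
Val: 4 codons.
Val: 4 codons.
2 × 4 × 2 × 2 × 6 × 6 × 4 × 4 = 18432.

18432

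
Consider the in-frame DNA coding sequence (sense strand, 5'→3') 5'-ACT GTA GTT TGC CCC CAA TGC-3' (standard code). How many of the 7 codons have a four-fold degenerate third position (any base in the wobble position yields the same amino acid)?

4

Codon 1 ACT (Thr): third position 4-fold.
Codon 2 GTA (Val): third position 4-fold.
Codon 3 GTT (Val): third position 4-fold.
Codon 4 TGC (Cys): third position 2-fold.
Codon 5 CCC (Pro): third position 4-fold.
Codon 6 CAA (Gln): third position 2-fold.
Codon 7 TGC (Cys): third position 2-fold.
Four-fold degenerate third positions: 4.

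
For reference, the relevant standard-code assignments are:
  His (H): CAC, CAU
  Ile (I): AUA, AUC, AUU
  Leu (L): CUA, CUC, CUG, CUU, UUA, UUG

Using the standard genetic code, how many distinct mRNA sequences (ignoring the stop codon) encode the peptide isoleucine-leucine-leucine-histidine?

Ile: 3 codons.
Leu: 6 codons.
Leu: 6 codons.
His: 2 codons.
3 × 6 × 6 × 2 = 216.

216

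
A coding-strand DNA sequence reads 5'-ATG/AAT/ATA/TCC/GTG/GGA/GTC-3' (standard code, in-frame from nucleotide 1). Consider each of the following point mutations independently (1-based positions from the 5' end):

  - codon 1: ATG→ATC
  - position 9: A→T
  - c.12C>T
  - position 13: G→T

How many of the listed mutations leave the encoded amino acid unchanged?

2

Codon 1: ATG (Met) → ATC (Ile) — missense.
Codon 3: ATA (Ile) → ATT (Ile) — synonymous.
Codon 4: TCC (Ser) → TCT (Ser) — synonymous.
Codon 5: GTG (Val) → TTG (Leu) — missense.
Synonymous: 2 of 4.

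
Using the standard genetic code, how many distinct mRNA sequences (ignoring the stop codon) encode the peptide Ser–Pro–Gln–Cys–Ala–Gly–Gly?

6144

Ser: 6 codons.
Pro: 4 codons.
Gln: 2 codons.
Cys: 2 codons.
Ala: 4 codons.
Gly: 4 codons.
Gly: 4 codons.
6 × 4 × 2 × 2 × 4 × 4 × 4 = 6144.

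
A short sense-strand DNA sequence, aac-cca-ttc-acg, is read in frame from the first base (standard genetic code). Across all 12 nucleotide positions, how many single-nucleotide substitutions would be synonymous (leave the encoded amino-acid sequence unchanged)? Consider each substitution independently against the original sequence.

8

Codon 1 (AAC, Asn): 1 synonymous substitution.
Codon 2 (CCA, Pro): 3 synonymous substitutions.
Codon 3 (TTC, Phe): 1 synonymous substitution.
Codon 4 (ACG, Thr): 3 synonymous substitutions.
Total: 1 + 3 + 1 + 3 = 8.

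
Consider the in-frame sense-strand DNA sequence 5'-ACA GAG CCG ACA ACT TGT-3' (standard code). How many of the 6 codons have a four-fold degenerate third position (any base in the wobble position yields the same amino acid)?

4

Codon 1 ACA (Thr): third position 4-fold.
Codon 2 GAG (Glu): third position 2-fold.
Codon 3 CCG (Pro): third position 4-fold.
Codon 4 ACA (Thr): third position 4-fold.
Codon 5 ACT (Thr): third position 4-fold.
Codon 6 TGT (Cys): third position 2-fold.
Four-fold degenerate third positions: 4.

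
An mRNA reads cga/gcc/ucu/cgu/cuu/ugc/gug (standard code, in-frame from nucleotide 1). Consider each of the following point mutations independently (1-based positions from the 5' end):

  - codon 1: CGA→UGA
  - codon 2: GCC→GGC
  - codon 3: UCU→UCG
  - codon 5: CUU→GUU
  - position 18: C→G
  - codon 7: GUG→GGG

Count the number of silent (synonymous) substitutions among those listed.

1

Codon 1: CGA (Arg) → UGA (Stop) — nonsense.
Codon 2: GCC (Ala) → GGC (Gly) — missense.
Codon 3: UCU (Ser) → UCG (Ser) — synonymous.
Codon 5: CUU (Leu) → GUU (Val) — missense.
Codon 6: UGC (Cys) → UGG (Trp) — missense.
Codon 7: GUG (Val) → GGG (Gly) — missense.
Synonymous: 1 of 6.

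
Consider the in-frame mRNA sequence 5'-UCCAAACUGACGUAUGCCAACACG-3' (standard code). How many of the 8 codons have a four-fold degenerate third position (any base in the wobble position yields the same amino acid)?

Codon 1 UCC (Ser): third position 4-fold.
Codon 2 AAA (Lys): third position 2-fold.
Codon 3 CUG (Leu): third position 4-fold.
Codon 4 ACG (Thr): third position 4-fold.
Codon 5 UAU (Tyr): third position 2-fold.
Codon 6 GCC (Ala): third position 4-fold.
Codon 7 AAC (Asn): third position 2-fold.
Codon 8 ACG (Thr): third position 4-fold.
Four-fold degenerate third positions: 5.

5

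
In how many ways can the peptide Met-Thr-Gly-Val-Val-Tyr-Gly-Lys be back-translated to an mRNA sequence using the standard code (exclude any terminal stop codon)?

4096

Met: 1 codon.
Thr: 4 codons.
Gly: 4 codons.
Val: 4 codons.
Val: 4 codons.
Tyr: 2 codons.
Gly: 4 codons.
Lys: 2 codons.
1 × 4 × 4 × 4 × 4 × 2 × 4 × 2 = 4096.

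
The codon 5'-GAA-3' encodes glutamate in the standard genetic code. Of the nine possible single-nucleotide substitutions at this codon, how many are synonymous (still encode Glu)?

Position 1: none → 0 synonymous.
Position 2: none → 0 synonymous.
Position 3: GAG → 1 synonymous.
Total: 0 + 0 + 1 = 1.

1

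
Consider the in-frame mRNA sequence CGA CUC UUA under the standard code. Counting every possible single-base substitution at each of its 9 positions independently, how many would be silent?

Codon 1 (CGA, Arg): 4 synonymous substitutions.
Codon 2 (CUC, Leu): 3 synonymous substitutions.
Codon 3 (UUA, Leu): 2 synonymous substitutions.
Total: 4 + 3 + 2 = 9.

9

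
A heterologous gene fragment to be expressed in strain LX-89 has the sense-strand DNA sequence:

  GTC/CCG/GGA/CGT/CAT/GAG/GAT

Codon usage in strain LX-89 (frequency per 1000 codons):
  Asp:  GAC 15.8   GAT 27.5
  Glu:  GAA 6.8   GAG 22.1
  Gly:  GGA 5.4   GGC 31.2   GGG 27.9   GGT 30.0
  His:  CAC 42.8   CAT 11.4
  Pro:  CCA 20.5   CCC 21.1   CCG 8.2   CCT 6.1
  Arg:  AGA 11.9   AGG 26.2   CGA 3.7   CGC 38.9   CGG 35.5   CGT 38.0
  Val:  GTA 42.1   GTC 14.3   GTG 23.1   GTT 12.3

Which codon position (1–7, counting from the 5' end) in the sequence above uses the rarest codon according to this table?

Codon 1 GTC (Val): 14.3 per 1000.
Codon 2 CCG (Pro): 8.2 per 1000.
Codon 3 GGA (Gly): 5.4 per 1000.
Codon 4 CGT (Arg): 38.0 per 1000.
Codon 5 CAT (His): 11.4 per 1000.
Codon 6 GAG (Glu): 22.1 per 1000.
Codon 7 GAT (Asp): 27.5 per 1000.
Lowest frequency is 5.4 at codon 3.

3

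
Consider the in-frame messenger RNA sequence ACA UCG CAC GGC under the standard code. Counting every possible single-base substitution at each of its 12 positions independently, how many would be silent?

10

Codon 1 (ACA, Thr): 3 synonymous substitutions.
Codon 2 (UCG, Ser): 3 synonymous substitutions.
Codon 3 (CAC, His): 1 synonymous substitution.
Codon 4 (GGC, Gly): 3 synonymous substitutions.
Total: 3 + 3 + 1 + 3 = 10.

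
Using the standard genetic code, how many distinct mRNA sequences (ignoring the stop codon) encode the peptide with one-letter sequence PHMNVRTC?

3072

Pro: 4 codons.
His: 2 codons.
Met: 1 codon.
Asn: 2 codons.
Val: 4 codons.
Arg: 6 codons.
Thr: 4 codons.
Cys: 2 codons.
4 × 2 × 1 × 2 × 4 × 6 × 4 × 2 = 3072.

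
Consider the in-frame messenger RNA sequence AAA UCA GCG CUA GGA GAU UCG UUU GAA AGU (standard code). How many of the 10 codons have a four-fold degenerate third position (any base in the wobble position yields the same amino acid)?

Codon 1 AAA (Lys): third position 2-fold.
Codon 2 UCA (Ser): third position 4-fold.
Codon 3 GCG (Ala): third position 4-fold.
Codon 4 CUA (Leu): third position 4-fold.
Codon 5 GGA (Gly): third position 4-fold.
Codon 6 GAU (Asp): third position 2-fold.
Codon 7 UCG (Ser): third position 4-fold.
Codon 8 UUU (Phe): third position 2-fold.
Codon 9 GAA (Glu): third position 2-fold.
Codon 10 AGU (Ser): third position 2-fold.
Four-fold degenerate third positions: 5.

5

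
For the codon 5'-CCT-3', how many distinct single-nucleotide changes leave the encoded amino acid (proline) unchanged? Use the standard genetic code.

Position 1: none → 0 synonymous.
Position 2: none → 0 synonymous.
Position 3: CCC, CCA, CCG → 3 synonymous.
Total: 0 + 0 + 3 = 3.

3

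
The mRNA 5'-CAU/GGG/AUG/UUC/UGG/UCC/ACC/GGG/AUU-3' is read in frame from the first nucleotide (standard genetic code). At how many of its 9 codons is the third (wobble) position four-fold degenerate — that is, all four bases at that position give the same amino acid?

4

Codon 1 CAU (His): third position 2-fold.
Codon 2 GGG (Gly): third position 4-fold.
Codon 3 AUG (Met): third position 1-fold.
Codon 4 UUC (Phe): third position 2-fold.
Codon 5 UGG (Trp): third position 1-fold.
Codon 6 UCC (Ser): third position 4-fold.
Codon 7 ACC (Thr): third position 4-fold.
Codon 8 GGG (Gly): third position 4-fold.
Codon 9 AUU (Ile): third position 3-fold.
Four-fold degenerate third positions: 4.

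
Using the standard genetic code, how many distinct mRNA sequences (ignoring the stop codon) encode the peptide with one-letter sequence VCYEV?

128

Val: 4 codons.
Cys: 2 codons.
Tyr: 2 codons.
Glu: 2 codons.
Val: 4 codons.
4 × 2 × 2 × 2 × 4 = 128.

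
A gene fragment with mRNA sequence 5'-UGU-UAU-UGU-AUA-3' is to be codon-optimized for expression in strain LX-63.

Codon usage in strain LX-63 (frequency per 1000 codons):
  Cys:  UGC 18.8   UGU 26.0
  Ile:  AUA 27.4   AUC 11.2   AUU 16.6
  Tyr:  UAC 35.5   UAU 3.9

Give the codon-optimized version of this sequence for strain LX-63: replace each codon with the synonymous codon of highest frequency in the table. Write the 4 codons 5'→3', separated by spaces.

Codon 1 (Cys): best is UGU at 26.0.
Codon 2 (Tyr): best is UAC at 35.5.
Codon 3 (Cys): best is UGU at 26.0.
Codon 4 (Ile): best is AUA at 27.4.

UGU UAC UGU AUA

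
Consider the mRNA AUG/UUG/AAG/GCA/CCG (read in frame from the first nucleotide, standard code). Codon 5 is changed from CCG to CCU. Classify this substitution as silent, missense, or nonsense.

silent

Position 15 falls in codon 5: CCG → Pro.
After the substitution the codon is CCU → Pro.
Both encode Pro, so the change is synonymous.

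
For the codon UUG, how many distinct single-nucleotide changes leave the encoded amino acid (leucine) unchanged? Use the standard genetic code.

Position 1: CUG → 1 synonymous.
Position 2: none → 0 synonymous.
Position 3: UUA → 1 synonymous.
Total: 1 + 0 + 1 = 2.

2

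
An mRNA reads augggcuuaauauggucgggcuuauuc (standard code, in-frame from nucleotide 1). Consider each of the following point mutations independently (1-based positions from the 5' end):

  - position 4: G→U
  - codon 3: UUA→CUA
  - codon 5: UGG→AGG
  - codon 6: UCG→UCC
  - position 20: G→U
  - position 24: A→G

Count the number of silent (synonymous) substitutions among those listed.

Codon 2: GGC (Gly) → UGC (Cys) — missense.
Codon 3: UUA (Leu) → CUA (Leu) — synonymous.
Codon 5: UGG (Trp) → AGG (Arg) — missense.
Codon 6: UCG (Ser) → UCC (Ser) — synonymous.
Codon 7: GGC (Gly) → GUC (Val) — missense.
Codon 8: UUA (Leu) → UUG (Leu) — synonymous.
Synonymous: 3 of 6.

3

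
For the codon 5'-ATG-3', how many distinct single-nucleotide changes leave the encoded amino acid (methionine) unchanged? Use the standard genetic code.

0

Position 1: none → 0 synonymous.
Position 2: none → 0 synonymous.
Position 3: none → 0 synonymous.
Total: 0 + 0 + 0 = 0.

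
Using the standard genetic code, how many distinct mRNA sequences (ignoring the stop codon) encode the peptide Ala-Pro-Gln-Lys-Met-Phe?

128

Ala: 4 codons.
Pro: 4 codons.
Gln: 2 codons.
Lys: 2 codons.
Met: 1 codon.
Phe: 2 codons.
4 × 4 × 2 × 2 × 1 × 2 = 128.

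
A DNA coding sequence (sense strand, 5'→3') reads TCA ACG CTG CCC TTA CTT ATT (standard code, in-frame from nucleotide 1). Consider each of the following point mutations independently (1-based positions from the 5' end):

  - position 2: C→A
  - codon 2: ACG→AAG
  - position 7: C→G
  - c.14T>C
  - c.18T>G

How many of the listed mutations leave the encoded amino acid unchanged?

Codon 1: TCA (Ser) → TAA (Stop) — nonsense.
Codon 2: ACG (Thr) → AAG (Lys) — missense.
Codon 3: CTG (Leu) → GTG (Val) — missense.
Codon 5: TTA (Leu) → TCA (Ser) — missense.
Codon 6: CTT (Leu) → CTG (Leu) — synonymous.
Synonymous: 1 of 5.

1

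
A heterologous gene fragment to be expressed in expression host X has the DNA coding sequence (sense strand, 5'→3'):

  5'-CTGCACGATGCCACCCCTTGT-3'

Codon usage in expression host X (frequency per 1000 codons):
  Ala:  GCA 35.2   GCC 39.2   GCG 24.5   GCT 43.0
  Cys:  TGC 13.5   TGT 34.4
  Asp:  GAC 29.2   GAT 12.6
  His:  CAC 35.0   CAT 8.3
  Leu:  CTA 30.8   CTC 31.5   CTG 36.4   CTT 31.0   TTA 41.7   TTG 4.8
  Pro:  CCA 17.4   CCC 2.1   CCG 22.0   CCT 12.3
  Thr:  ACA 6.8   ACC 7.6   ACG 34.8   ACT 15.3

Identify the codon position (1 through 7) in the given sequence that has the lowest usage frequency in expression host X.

Codon 1 CTG (Leu): 36.4 per 1000.
Codon 2 CAC (His): 35.0 per 1000.
Codon 3 GAT (Asp): 12.6 per 1000.
Codon 4 GCC (Ala): 39.2 per 1000.
Codon 5 ACC (Thr): 7.6 per 1000.
Codon 6 CCT (Pro): 12.3 per 1000.
Codon 7 TGT (Cys): 34.4 per 1000.
Lowest frequency is 7.6 at codon 5.

5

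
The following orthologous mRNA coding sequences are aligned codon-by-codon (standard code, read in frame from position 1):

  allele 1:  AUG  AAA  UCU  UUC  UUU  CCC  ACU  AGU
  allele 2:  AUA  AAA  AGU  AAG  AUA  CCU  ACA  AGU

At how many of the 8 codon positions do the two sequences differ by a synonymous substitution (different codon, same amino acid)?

Codon 1: AUG Met / AUA Ile — nonsynonymous.
Codon 2: AAA Lys / AAA Lys — identical.
Codon 3: UCU Ser / AGU Ser — synonymous.
Codon 4: UUC Phe / AAG Lys — nonsynonymous.
Codon 5: UUU Phe / AUA Ile — nonsynonymous.
Codon 6: CCC Pro / CCU Pro — synonymous.
Codon 7: ACU Thr / ACA Thr — synonymous.
Codon 8: AGU Ser / AGU Ser — identical.
Synonymous differences: 3.

3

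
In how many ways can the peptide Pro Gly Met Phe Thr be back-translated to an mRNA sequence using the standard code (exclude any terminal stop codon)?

Pro: 4 codons.
Gly: 4 codons.
Met: 1 codon.
Phe: 2 codons.
Thr: 4 codons.
4 × 4 × 1 × 2 × 4 = 128.

128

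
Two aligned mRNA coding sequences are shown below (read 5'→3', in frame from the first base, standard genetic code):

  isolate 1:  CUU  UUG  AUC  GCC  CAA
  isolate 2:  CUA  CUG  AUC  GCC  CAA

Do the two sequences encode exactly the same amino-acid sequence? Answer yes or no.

Codon 1: CUU Leu / CUA Leu — synonymous.
Codon 2: UUG Leu / CUG Leu — synonymous.
Codon 3: AUC Ile / AUC Ile — identical.
Codon 4: GCC Ala / GCC Ala — identical.
Codon 5: CAA Gln / CAA Gln — identical.
Nonsynonymous differences: 0 → same protein.

yes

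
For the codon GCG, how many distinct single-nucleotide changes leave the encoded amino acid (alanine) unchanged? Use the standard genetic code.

3

Position 1: none → 0 synonymous.
Position 2: none → 0 synonymous.
Position 3: GCU, GCC, GCA → 3 synonymous.
Total: 0 + 0 + 3 = 3.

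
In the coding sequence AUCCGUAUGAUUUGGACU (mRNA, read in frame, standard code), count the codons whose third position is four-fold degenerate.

Codon 1 AUC (Ile): third position 3-fold.
Codon 2 CGU (Arg): third position 4-fold.
Codon 3 AUG (Met): third position 1-fold.
Codon 4 AUU (Ile): third position 3-fold.
Codon 5 UGG (Trp): third position 1-fold.
Codon 6 ACU (Thr): third position 4-fold.
Four-fold degenerate third positions: 2.

2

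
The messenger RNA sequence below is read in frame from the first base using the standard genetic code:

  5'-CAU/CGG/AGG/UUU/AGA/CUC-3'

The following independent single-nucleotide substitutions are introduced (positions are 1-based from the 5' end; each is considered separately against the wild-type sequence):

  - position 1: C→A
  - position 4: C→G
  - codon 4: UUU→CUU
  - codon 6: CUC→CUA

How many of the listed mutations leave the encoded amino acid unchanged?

1

Codon 1: CAU (His) → AAU (Asn) — missense.
Codon 2: CGG (Arg) → GGG (Gly) — missense.
Codon 4: UUU (Phe) → CUU (Leu) — missense.
Codon 6: CUC (Leu) → CUA (Leu) — synonymous.
Synonymous: 1 of 4.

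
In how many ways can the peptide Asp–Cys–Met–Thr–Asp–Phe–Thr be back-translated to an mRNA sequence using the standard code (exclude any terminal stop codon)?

256

Asp: 2 codons.
Cys: 2 codons.
Met: 1 codon.
Thr: 4 codons.
Asp: 2 codons.
Phe: 2 codons.
Thr: 4 codons.
2 × 2 × 1 × 4 × 2 × 2 × 4 = 256.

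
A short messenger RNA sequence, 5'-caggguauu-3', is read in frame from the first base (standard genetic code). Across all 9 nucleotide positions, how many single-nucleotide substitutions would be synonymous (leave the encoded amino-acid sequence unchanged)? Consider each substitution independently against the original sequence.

Codon 1 (CAG, Gln): 1 synonymous substitution.
Codon 2 (GGU, Gly): 3 synonymous substitutions.
Codon 3 (AUU, Ile): 2 synonymous substitutions.
Total: 1 + 3 + 2 = 6.

6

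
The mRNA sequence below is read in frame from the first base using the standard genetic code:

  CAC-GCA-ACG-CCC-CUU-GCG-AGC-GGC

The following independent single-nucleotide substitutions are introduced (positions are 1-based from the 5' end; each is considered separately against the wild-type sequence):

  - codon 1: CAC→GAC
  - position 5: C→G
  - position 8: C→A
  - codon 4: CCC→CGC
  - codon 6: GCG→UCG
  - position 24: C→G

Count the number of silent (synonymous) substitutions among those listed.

Codon 1: CAC (His) → GAC (Asp) — missense.
Codon 2: GCA (Ala) → GGA (Gly) — missense.
Codon 3: ACG (Thr) → AAG (Lys) — missense.
Codon 4: CCC (Pro) → CGC (Arg) — missense.
Codon 6: GCG (Ala) → UCG (Ser) — missense.
Codon 8: GGC (Gly) → GGG (Gly) — synonymous.
Synonymous: 1 of 6.

1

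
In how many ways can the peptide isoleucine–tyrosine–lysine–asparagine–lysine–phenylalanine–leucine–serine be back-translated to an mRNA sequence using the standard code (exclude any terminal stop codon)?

3456

Ile: 3 codons.
Tyr: 2 codons.
Lys: 2 codons.
Asn: 2 codons.
Lys: 2 codons.
Phe: 2 codons.
Leu: 6 codons.
Ser: 6 codons.
3 × 2 × 2 × 2 × 2 × 2 × 6 × 6 = 3456.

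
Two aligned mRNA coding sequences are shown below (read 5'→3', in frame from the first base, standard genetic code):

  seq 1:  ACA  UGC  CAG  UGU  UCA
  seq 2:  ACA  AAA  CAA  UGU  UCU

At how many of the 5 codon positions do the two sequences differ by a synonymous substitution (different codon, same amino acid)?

2

Codon 1: ACA Thr / ACA Thr — identical.
Codon 2: UGC Cys / AAA Lys — nonsynonymous.
Codon 3: CAG Gln / CAA Gln — synonymous.
Codon 4: UGU Cys / UGU Cys — identical.
Codon 5: UCA Ser / UCU Ser — synonymous.
Synonymous differences: 2.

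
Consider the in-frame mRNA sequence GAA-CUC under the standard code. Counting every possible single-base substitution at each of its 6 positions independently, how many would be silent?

4

Codon 1 (GAA, Glu): 1 synonymous substitution.
Codon 2 (CUC, Leu): 3 synonymous substitutions.
Total: 1 + 3 = 4.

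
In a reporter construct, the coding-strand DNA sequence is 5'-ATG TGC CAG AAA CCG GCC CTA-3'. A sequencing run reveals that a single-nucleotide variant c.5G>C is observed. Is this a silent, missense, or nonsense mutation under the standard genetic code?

missense

Position 5 falls in codon 2: TGC → Cys.
After the substitution the codon is TCC → Ser.
Cys ≠ Ser, so this is a missense mutation.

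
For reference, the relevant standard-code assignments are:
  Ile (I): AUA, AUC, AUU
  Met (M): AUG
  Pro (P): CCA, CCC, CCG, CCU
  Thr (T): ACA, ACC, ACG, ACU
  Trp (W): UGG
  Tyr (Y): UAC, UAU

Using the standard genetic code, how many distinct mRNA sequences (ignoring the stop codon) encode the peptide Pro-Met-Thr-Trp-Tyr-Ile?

96

Pro: 4 codons.
Met: 1 codon.
Thr: 4 codons.
Trp: 1 codon.
Tyr: 2 codons.
Ile: 3 codons.
4 × 1 × 4 × 1 × 2 × 3 = 96.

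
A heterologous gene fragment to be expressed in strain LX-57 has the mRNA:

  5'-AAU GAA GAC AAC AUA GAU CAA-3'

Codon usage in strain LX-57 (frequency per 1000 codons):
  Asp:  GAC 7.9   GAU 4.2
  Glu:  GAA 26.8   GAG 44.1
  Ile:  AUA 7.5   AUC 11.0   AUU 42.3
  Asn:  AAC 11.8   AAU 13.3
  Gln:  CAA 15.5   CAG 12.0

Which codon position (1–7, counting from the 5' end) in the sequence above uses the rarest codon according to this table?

6

Codon 1 AAU (Asn): 13.3 per 1000.
Codon 2 GAA (Glu): 26.8 per 1000.
Codon 3 GAC (Asp): 7.9 per 1000.
Codon 4 AAC (Asn): 11.8 per 1000.
Codon 5 AUA (Ile): 7.5 per 1000.
Codon 6 GAU (Asp): 4.2 per 1000.
Codon 7 CAA (Gln): 15.5 per 1000.
Lowest frequency is 4.2 at codon 6.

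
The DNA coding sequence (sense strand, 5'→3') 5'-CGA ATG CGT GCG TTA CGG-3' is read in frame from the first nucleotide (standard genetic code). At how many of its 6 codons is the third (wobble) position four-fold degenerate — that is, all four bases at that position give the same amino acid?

Codon 1 CGA (Arg): third position 4-fold.
Codon 2 ATG (Met): third position 1-fold.
Codon 3 CGT (Arg): third position 4-fold.
Codon 4 GCG (Ala): third position 4-fold.
Codon 5 TTA (Leu): third position 2-fold.
Codon 6 CGG (Arg): third position 4-fold.
Four-fold degenerate third positions: 4.

4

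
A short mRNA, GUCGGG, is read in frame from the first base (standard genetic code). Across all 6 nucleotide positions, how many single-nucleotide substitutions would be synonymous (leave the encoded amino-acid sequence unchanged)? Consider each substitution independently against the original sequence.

Codon 1 (GUC, Val): 3 synonymous substitutions.
Codon 2 (GGG, Gly): 3 synonymous substitutions.
Total: 3 + 3 = 6.

6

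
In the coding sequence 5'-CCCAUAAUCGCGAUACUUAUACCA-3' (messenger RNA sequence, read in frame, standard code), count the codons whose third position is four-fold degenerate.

4

Codon 1 CCC (Pro): third position 4-fold.
Codon 2 AUA (Ile): third position 3-fold.
Codon 3 AUC (Ile): third position 3-fold.
Codon 4 GCG (Ala): third position 4-fold.
Codon 5 AUA (Ile): third position 3-fold.
Codon 6 CUU (Leu): third position 4-fold.
Codon 7 AUA (Ile): third position 3-fold.
Codon 8 CCA (Pro): third position 4-fold.
Four-fold degenerate third positions: 4.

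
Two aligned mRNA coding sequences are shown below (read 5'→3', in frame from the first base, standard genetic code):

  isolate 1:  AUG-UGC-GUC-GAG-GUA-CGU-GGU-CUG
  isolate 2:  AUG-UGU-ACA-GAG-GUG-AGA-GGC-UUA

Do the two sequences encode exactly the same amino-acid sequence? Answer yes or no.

Codon 1: AUG Met / AUG Met — identical.
Codon 2: UGC Cys / UGU Cys — synonymous.
Codon 3: GUC Val / ACA Thr — nonsynonymous.
Codon 4: GAG Glu / GAG Glu — identical.
Codon 5: GUA Val / GUG Val — synonymous.
Codon 6: CGU Arg / AGA Arg — synonymous.
Codon 7: GGU Gly / GGC Gly — synonymous.
Codon 8: CUG Leu / UUA Leu — synonymous.
Nonsynonymous differences: 1 → different protein.

no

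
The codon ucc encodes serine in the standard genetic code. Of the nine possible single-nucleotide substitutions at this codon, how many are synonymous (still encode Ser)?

Position 1: none → 0 synonymous.
Position 2: none → 0 synonymous.
Position 3: UCU, UCA, UCG → 3 synonymous.
Total: 0 + 0 + 3 = 3.

3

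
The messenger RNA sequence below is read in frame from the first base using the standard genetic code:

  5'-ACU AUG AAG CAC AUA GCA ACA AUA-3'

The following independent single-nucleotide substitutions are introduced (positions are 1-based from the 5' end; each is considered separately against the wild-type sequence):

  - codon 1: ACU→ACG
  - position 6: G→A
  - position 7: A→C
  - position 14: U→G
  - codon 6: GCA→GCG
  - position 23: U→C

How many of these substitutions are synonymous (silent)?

Codon 1: ACU (Thr) → ACG (Thr) — synonymous.
Codon 2: AUG (Met) → AUA (Ile) — missense.
Codon 3: AAG (Lys) → CAG (Gln) — missense.
Codon 5: AUA (Ile) → AGA (Arg) — missense.
Codon 6: GCA (Ala) → GCG (Ala) — synonymous.
Codon 8: AUA (Ile) → ACA (Thr) — missense.
Synonymous: 2 of 6.

2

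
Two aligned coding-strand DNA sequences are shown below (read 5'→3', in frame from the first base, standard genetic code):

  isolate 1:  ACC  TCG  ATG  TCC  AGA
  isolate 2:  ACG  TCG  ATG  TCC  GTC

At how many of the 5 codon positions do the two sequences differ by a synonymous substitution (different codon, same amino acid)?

1

Codon 1: ACC Thr / ACG Thr — synonymous.
Codon 2: TCG Ser / TCG Ser — identical.
Codon 3: ATG Met / ATG Met — identical.
Codon 4: TCC Ser / TCC Ser — identical.
Codon 5: AGA Arg / GTC Val — nonsynonymous.
Synonymous differences: 1.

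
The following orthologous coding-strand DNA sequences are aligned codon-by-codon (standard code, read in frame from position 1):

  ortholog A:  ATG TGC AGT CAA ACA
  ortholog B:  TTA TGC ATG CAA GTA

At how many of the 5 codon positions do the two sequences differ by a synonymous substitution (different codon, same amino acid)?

0

Codon 1: ATG Met / TTA Leu — nonsynonymous.
Codon 2: TGC Cys / TGC Cys — identical.
Codon 3: AGT Ser / ATG Met — nonsynonymous.
Codon 4: CAA Gln / CAA Gln — identical.
Codon 5: ACA Thr / GTA Val — nonsynonymous.
Synonymous differences: 0.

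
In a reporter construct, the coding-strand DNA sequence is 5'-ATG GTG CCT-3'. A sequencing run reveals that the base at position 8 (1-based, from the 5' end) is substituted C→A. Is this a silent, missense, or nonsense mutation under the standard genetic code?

Position 8 falls in codon 3: CCT → Pro.
After the substitution the codon is CAT → His.
Pro ≠ His, so this is a missense mutation.

missense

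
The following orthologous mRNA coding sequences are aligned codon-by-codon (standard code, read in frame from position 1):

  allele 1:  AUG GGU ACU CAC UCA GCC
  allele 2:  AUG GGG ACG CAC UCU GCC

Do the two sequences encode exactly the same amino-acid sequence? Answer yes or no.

Codon 1: AUG Met / AUG Met — identical.
Codon 2: GGU Gly / GGG Gly — synonymous.
Codon 3: ACU Thr / ACG Thr — synonymous.
Codon 4: CAC His / CAC His — identical.
Codon 5: UCA Ser / UCU Ser — synonymous.
Codon 6: GCC Ala / GCC Ala — identical.
Nonsynonymous differences: 0 → same protein.

yes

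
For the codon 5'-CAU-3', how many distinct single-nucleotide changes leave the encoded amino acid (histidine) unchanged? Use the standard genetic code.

Position 1: none → 0 synonymous.
Position 2: none → 0 synonymous.
Position 3: CAC → 1 synonymous.
Total: 0 + 0 + 1 = 1.

1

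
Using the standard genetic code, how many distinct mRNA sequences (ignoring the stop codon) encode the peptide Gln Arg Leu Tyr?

Gln: 2 codons.
Arg: 6 codons.
Leu: 6 codons.
Tyr: 2 codons.
2 × 6 × 6 × 2 = 144.

144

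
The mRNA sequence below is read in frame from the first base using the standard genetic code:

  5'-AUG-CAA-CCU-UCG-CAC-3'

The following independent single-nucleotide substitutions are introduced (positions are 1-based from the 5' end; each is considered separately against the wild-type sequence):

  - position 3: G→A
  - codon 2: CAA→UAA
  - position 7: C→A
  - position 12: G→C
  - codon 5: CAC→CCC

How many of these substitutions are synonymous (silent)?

1

Codon 1: AUG (Met) → AUA (Ile) — missense.
Codon 2: CAA (Gln) → UAA (Stop) — nonsense.
Codon 3: CCU (Pro) → ACU (Thr) — missense.
Codon 4: UCG (Ser) → UCC (Ser) — synonymous.
Codon 5: CAC (His) → CCC (Pro) — missense.
Synonymous: 1 of 5.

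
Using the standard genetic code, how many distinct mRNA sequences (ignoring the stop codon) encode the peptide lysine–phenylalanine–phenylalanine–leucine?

48

Lys: 2 codons.
Phe: 2 codons.
Phe: 2 codons.
Leu: 6 codons.
2 × 2 × 2 × 6 = 48.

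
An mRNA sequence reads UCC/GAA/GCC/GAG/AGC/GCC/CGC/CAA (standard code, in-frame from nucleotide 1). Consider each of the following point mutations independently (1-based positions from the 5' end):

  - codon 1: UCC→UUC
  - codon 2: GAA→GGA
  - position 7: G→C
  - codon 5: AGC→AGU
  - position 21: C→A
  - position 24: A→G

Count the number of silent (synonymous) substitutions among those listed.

Codon 1: UCC (Ser) → UUC (Phe) — missense.
Codon 2: GAA (Glu) → GGA (Gly) — missense.
Codon 3: GCC (Ala) → CCC (Pro) — missense.
Codon 5: AGC (Ser) → AGU (Ser) — synonymous.
Codon 7: CGC (Arg) → CGA (Arg) — synonymous.
Codon 8: CAA (Gln) → CAG (Gln) — synonymous.
Synonymous: 3 of 6.

3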